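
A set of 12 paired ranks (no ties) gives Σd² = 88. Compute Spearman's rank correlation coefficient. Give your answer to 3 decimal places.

0.692

ρ = 1 − 6Σd² / [n(n²−1)] = 1 − 6×88 / (12×143)
  = 1 − 528/1716 = 1 − 0.3077 ≈ 0.692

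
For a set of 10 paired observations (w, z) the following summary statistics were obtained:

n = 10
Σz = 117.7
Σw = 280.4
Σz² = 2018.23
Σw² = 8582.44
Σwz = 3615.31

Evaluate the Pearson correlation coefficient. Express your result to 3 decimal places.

r = (nΣwz − ΣwΣz) / √[(nΣw² − (Σw)²)(nΣz² − (Σz)²)]
Numerator: 10×3615.31 − 280.4×117.7 = 3150.02
Denominator: √[(85824.4 − 78624.16)(20182.3 − 13853.29)] = √[7200.24 × 6329.01] = 6750.5845
r = 3150.02 / 6750.5845 ≈ 0.467

0.467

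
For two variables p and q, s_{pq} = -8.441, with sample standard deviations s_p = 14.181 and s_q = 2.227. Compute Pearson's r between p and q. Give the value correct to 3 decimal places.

r = Cov(p,q) / (s_p · s_q) = -8.441 / (14.181 × 2.227)
  = -8.441 / 31.5811 ≈ -0.267

-0.267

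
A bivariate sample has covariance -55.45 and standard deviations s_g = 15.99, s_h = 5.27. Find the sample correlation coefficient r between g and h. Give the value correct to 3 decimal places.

-0.658

r = Cov(g,h) / (s_g · s_h) = -55.45 / (15.99 × 5.27)
  = -55.45 / 84.2673 ≈ -0.658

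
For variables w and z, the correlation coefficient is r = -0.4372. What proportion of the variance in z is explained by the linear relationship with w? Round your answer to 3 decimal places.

0.191

r² = (-0.4372)² = 0.191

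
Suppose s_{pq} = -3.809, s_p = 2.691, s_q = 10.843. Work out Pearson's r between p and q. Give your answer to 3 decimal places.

-0.131

r = Cov(p,q) / (s_p · s_q) = -3.809 / (2.691 × 10.843)
  = -3.809 / 29.1785 ≈ -0.131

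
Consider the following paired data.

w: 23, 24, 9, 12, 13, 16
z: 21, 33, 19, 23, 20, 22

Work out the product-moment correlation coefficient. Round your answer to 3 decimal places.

n = 6, Σw = 97, Σz = 138, Σw² = 1755, Σz² = 3304, Σwz = 2334
nΣwz − ΣwΣz = 14004 − 13386 = 618
nΣw² − (Σw)² = 10530 − 9409 = 1121; nΣz² − (Σz)² = 19824 − 19044 = 780
r = 618 / √(1121 × 780) = 618 / 935.0829 ≈ 0.661

0.661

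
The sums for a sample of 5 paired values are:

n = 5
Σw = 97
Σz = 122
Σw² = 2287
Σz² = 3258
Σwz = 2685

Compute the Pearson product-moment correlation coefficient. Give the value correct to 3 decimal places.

0.943

r = (nΣwz − ΣwΣz) / √[(nΣw² − (Σw)²)(nΣz² − (Σz)²)]
Numerator: 5×2685 − 97×122 = 1591
Denominator: √[(11435 − 9409)(16290 − 14884)] = √[2026 × 1406] = 1687.7666
r = 1591 / 1687.7666 ≈ 0.943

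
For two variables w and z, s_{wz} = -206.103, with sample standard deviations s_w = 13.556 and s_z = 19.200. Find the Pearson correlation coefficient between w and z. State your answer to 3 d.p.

r = Cov(w,z) / (s_w · s_z) = -206.103 / (13.556 × 19.200)
  = -206.103 / 260.2752 ≈ -0.792

-0.792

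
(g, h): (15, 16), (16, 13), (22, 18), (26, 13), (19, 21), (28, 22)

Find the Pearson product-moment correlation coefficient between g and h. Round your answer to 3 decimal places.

0.332

n = 6, Σg = 126, Σh = 103, Σg² = 2786, Σh² = 1843, Σgh = 2197
nΣgh − ΣgΣh = 13182 − 12978 = 204
nΣg² − (Σg)² = 16716 − 15876 = 840; nΣh² − (Σh)² = 11058 − 10609 = 449
r = 204 / √(840 × 449) = 204 / 614.1335 ≈ 0.332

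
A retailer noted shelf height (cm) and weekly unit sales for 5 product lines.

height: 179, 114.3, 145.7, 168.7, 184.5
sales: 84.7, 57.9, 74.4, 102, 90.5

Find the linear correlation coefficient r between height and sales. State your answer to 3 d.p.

0.853

n = 5, Σx = 792.2, Σy = 409.5, Σx² = 128833.92, Σy² = 34656.11, Σxy = 66524
nΣxy − ΣxΣy = 332620 − 324405.9 = 8214.1
nΣx² − (Σx)² = 644169.6 − 627580.84 = 16588.76; nΣy² − (Σy)² = 173280.55 − 167690.25 = 5590.3
r = 8214.1 / √(16588.76 × 5590.3) = 8214.1 / 9629.9608 ≈ 0.853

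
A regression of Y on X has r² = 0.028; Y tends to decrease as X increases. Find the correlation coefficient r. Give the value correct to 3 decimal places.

|r| = √0.028 = 0.167
The association is negative, so r = −0.167.

-0.167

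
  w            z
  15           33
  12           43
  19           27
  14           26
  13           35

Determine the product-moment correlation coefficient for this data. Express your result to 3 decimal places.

-0.692

n = 5, Σw = 73, Σz = 164, Σw² = 1095, Σz² = 5568, Σwz = 2343
nΣwz − ΣwΣz = 11715 − 11972 = -257
nΣw² − (Σw)² = 5475 − 5329 = 146; nΣz² − (Σz)² = 27840 − 26896 = 944
r = -257 / √(146 × 944) = -257 / 371.2465 ≈ -0.692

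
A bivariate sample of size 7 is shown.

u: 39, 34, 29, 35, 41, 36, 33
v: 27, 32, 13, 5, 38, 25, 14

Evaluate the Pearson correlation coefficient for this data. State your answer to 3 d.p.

n = 7, Σu = 247, Σv = 154, Σu² = 8809, Σv² = 4212, Σuv = 5613
nΣuv − ΣuΣv = 39291 − 38038 = 1253
nΣu² − (Σu)² = 61663 − 61009 = 654; nΣv² − (Σv)² = 29484 − 23716 = 5768
r = 1253 / √(654 × 5768) = 1253 / 1942.2338 ≈ 0.645

0.645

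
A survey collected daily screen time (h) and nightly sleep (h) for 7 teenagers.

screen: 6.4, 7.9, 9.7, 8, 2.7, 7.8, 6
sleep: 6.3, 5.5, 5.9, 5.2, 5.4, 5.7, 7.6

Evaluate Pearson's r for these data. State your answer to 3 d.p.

n = 7, Σx = 48.5, Σy = 41.6, Σx² = 365.59, Σy² = 251.2, Σxy = 287.24
nΣxy − ΣxΣy = 2010.68 − 2017.6 = -6.92
nΣx² − (Σx)² = 2559.13 − 2352.25 = 206.88; nΣy² − (Σy)² = 1758.4 − 1730.56 = 27.84
r = -6.92 / √(206.88 × 27.84) = -6.92 / 75.8916 ≈ -0.091

-0.091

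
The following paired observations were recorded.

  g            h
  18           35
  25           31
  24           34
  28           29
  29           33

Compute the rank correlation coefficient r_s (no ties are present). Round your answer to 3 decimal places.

-0.700

Rank g: 1, 3, 2, 4, 5
Rank h: 5, 2, 4, 1, 3
d = rank(g) − rank(h): -4, 1, -2, 3, 2; Σd² = 34
ρ = 1 − 6Σd² / [n(n²−1)] = 1 − 6×34 / (5×24) = 1 − 204/120 ≈ -0.700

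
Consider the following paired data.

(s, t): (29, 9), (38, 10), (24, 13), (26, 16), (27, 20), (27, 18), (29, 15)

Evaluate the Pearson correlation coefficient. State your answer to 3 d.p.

-0.511

n = 7, Σs = 200, Σt = 101, Σs² = 5836, Σt² = 1555, Σst = 2830
nΣst − ΣsΣt = 19810 − 20200 = -390
nΣs² − (Σs)² = 40852 − 40000 = 852; nΣt² − (Σt)² = 10885 − 10201 = 684
r = -390 / √(852 × 684) = -390 / 763.3924 ≈ -0.511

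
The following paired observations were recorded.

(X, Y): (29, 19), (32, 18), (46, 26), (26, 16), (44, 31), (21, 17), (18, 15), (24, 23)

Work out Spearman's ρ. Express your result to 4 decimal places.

0.7619

Rank X: 5, 6, 8, 4, 7, 2, 1, 3
Rank Y: 5, 4, 7, 2, 8, 3, 1, 6
d = rank(X) − rank(Y): 0, 2, 1, 2, -1, -1, 0, -3; Σd² = 20
ρ = 1 − 6Σd² / [n(n²−1)] = 1 − 6×20 / (8×63) = 1 − 120/504 ≈ 0.7619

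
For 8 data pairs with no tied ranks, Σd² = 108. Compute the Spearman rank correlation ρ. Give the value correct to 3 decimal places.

ρ = 1 − 6Σd² / [n(n²−1)] = 1 − 6×108 / (8×63)
  = 1 − 648/504 = 1 − 1.2857 ≈ -0.286

-0.286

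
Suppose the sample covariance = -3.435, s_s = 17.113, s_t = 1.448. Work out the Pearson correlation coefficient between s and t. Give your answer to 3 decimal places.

-0.139

r = Cov(s,t) / (s_s · s_t) = -3.435 / (17.113 × 1.448)
  = -3.435 / 24.7796 ≈ -0.139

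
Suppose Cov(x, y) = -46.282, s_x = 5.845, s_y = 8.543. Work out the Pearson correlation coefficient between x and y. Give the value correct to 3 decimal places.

r = Cov(x,y) / (s_x · s_y) = -46.282 / (5.845 × 8.543)
  = -46.282 / 49.9338 ≈ -0.927

-0.927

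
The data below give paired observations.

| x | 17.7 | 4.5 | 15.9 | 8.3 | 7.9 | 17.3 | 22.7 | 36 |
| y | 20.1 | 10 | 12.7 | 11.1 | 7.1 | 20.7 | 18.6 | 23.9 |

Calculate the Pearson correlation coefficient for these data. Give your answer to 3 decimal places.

0.867

n = 8, Σx = 130.3, Σy = 124.2, Σx² = 2828.23, Σy² = 2184.58, Σxy = 2391.65
nΣxy − ΣxΣy = 19133.2 − 16183.26 = 2949.94
nΣx² − (Σx)² = 22625.84 − 16978.09 = 5647.75; nΣy² − (Σy)² = 17476.64 − 15425.64 = 2051
r = 2949.94 / √(5647.75 × 2051) = 2949.94 / 3403.4593 ≈ 0.867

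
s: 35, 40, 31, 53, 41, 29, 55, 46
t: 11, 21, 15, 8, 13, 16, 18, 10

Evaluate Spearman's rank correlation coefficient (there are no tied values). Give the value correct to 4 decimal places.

-0.2381

Rank s: 3, 4, 2, 7, 5, 1, 8, 6
Rank t: 3, 8, 5, 1, 4, 6, 7, 2
d = rank(s) − rank(t): 0, -4, -3, 6, 1, -5, 1, 4; Σd² = 104
ρ = 1 − 6Σd² / [n(n²−1)] = 1 − 6×104 / (8×63) = 1 − 624/504 ≈ -0.2381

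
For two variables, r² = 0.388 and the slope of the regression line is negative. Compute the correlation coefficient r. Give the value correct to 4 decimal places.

-0.6229

|r| = √0.388 = 0.6229
The association is negative, so r = −0.6229.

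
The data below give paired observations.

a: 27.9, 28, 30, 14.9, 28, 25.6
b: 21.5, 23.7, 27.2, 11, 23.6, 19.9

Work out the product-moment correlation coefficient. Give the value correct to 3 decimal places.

0.973

n = 6, Σa = 154.4, Σb = 126.9, Σa² = 4123.78, Σb² = 2837.75, Σab = 3413.59
nΣab − ΣaΣb = 20481.54 − 19593.36 = 888.18
nΣa² − (Σa)² = 24742.68 − 23839.36 = 903.32; nΣb² − (Σb)² = 17026.5 − 16103.61 = 922.89
r = 888.18 / √(903.32 × 922.89) = 888.18 / 913.0526 ≈ 0.973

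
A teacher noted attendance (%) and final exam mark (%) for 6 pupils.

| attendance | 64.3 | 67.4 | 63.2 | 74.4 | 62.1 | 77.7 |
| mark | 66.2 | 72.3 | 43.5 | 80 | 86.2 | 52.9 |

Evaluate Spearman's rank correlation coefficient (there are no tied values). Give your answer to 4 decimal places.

Rank attendance: 3, 4, 2, 5, 1, 6
Rank mark: 3, 4, 1, 5, 6, 2
d = rank(attendance) − rank(mark): 0, 0, 1, 0, -5, 4; Σd² = 42
ρ = 1 − 6Σd² / [n(n²−1)] = 1 − 6×42 / (6×35) = 1 − 252/210 ≈ -0.2000

-0.2000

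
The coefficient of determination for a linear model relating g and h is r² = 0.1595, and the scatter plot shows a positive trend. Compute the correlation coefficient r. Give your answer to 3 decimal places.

0.399

|r| = √0.1595 = 0.399
The association is positive, so r = 0.399.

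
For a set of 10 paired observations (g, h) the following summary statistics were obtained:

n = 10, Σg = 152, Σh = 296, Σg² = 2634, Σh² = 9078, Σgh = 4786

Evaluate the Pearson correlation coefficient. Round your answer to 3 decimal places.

0.896

r = (nΣgh − ΣgΣh) / √[(nΣg² − (Σg)²)(nΣh² − (Σh)²)]
Numerator: 10×4786 − 152×296 = 2868
Denominator: √[(26340 − 23104)(90780 − 87616)] = √[3236 × 3164] = 3199.7975
r = 2868 / 3199.7975 ≈ 0.896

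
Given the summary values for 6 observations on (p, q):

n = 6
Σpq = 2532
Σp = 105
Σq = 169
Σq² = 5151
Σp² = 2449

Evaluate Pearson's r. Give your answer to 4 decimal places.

-0.8704

r = (nΣpq − ΣpΣq) / √[(nΣp² − (Σp)²)(nΣq² − (Σq)²)]
Numerator: 6×2532 − 105×169 = -2553
Denominator: √[(14694 − 11025)(30906 − 28561)] = √[3669 × 2345] = 2933.2243
r = -2553 / 2933.2243 ≈ -0.8704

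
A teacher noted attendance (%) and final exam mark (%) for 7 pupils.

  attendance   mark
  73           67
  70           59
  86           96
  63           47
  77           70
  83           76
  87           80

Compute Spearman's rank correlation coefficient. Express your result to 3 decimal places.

0.964

Rank attendance: 3, 2, 6, 1, 4, 5, 7
Rank mark: 3, 2, 7, 1, 4, 5, 6
d = rank(attendance) − rank(mark): 0, 0, -1, 0, 0, 0, 1; Σd² = 2
ρ = 1 − 6Σd² / [n(n²−1)] = 1 − 6×2 / (7×48) = 1 − 12/336 ≈ 0.964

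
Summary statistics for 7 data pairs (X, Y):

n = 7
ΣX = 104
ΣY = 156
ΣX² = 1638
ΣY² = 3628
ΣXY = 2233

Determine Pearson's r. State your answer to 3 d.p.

-0.714

r = (nΣXY − ΣXΣY) / √[(nΣX² − (ΣX)²)(nΣY² − (ΣY)²)]
Numerator: 7×2233 − 104×156 = -593
Denominator: √[(11466 − 10816)(25396 − 24336)] = √[650 × 1060] = 830.0602
r = -593 / 830.0602 ≈ -0.714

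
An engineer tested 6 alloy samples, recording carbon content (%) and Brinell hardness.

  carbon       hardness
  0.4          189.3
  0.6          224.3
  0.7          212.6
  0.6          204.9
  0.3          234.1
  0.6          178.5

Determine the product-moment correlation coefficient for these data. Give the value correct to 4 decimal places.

n = 6, Σx = 3.2, Σy = 1243.7, Σx² = 1.82, Σy² = 259992.81, Σxy = 659.39
nΣxy − ΣxΣy = 3956.34 − 3979.84 = -23.5
nΣx² − (Σx)² = 10.92 − 10.24 = 0.68; nΣy² − (Σy)² = 1559956.86 − 1546789.69 = 13167.17
r = -23.5 / √(0.68 × 13167.17) = -23.5 / 94.6239 ≈ -0.2484

-0.2484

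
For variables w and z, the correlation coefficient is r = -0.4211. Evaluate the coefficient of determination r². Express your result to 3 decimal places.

0.177

r² = (-0.4211)² = 0.177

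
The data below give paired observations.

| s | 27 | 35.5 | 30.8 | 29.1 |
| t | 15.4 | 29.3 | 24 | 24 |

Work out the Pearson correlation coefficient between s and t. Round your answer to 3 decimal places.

0.912

n = 4, Σs = 122.4, Σt = 92.7, Σs² = 3784.7, Σt² = 2247.65, Σst = 2893.55
nΣst − ΣsΣt = 11574.2 − 11346.48 = 227.72
nΣs² − (Σs)² = 15138.8 − 14981.76 = 157.04; nΣt² − (Σt)² = 8990.6 − 8593.29 = 397.31
r = 227.72 / √(157.04 × 397.31) = 227.72 / 249.7870 ≈ 0.912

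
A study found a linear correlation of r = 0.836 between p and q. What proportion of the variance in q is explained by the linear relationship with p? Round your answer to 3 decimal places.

r² = (0.836)² = 0.699

0.699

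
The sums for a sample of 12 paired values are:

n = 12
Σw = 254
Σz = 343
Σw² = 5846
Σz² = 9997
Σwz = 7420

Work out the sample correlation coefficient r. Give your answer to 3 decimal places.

r = (nΣwz − ΣwΣz) / √[(nΣw² − (Σw)²)(nΣz² − (Σz)²)]
Numerator: 12×7420 − 254×343 = 1918
Denominator: √[(70152 − 64516)(119964 − 117649)] = √[5636 × 2315] = 3612.1102
r = 1918 / 3612.1102 ≈ 0.531

0.531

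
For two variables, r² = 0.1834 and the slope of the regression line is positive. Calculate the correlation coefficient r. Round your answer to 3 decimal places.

|r| = √0.1834 = 0.428
The association is positive, so r = 0.428.

0.428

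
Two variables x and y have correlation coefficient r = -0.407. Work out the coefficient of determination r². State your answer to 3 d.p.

r² = (-0.407)² = 0.166

0.166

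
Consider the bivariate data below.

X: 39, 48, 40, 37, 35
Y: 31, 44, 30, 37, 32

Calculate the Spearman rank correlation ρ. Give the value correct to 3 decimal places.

Rank X: 3, 5, 4, 2, 1
Rank Y: 2, 5, 1, 4, 3
d = rank(X) − rank(Y): 1, 0, 3, -2, -2; Σd² = 18
ρ = 1 − 6Σd² / [n(n²−1)] = 1 − 6×18 / (5×24) = 1 − 108/120 ≈ 0.100

0.100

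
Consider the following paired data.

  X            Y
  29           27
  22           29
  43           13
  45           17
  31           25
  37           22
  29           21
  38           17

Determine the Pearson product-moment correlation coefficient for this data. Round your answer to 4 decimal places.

n = 8, ΣX = 274, ΣY = 171, ΣX² = 9814, ΣY² = 3867, ΣXY = 5589
nΣXY − ΣXΣY = 44712 − 46854 = -2142
nΣX² − (ΣX)² = 78512 − 75076 = 3436; nΣY² − (ΣY)² = 30936 − 29241 = 1695
r = -2142 / √(3436 × 1695) = -2142 / 2413.3006 ≈ -0.8876

-0.8876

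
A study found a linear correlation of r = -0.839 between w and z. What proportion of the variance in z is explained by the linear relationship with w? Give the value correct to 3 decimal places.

r² = (-0.839)² = 0.704

0.704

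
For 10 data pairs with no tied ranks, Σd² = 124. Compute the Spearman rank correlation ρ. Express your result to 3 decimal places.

ρ = 1 − 6Σd² / [n(n²−1)] = 1 − 6×124 / (10×99)
  = 1 − 744/990 = 1 − 0.7515 ≈ 0.248

0.248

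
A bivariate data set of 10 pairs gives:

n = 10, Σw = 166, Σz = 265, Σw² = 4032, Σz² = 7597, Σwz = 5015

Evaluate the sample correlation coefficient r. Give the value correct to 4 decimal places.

r = (nΣwz − ΣwΣz) / √[(nΣw² − (Σw)²)(nΣz² − (Σz)²)]
Numerator: 10×5015 − 166×265 = 6160
Denominator: √[(40320 − 27556)(75970 − 70225)] = √[12764 × 5745] = 8563.2459
r = 6160 / 8563.2459 ≈ 0.7194

0.7194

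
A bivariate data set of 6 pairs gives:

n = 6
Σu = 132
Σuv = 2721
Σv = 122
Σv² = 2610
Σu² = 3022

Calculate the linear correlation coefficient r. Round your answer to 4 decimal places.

0.2995

r = (nΣuv − ΣuΣv) / √[(nΣu² − (Σu)²)(nΣv² − (Σv)²)]
Numerator: 6×2721 − 132×122 = 222
Denominator: √[(18132 − 17424)(15660 − 14884)] = √[708 × 776] = 741.2206
r = 222 / 741.2206 ≈ 0.2995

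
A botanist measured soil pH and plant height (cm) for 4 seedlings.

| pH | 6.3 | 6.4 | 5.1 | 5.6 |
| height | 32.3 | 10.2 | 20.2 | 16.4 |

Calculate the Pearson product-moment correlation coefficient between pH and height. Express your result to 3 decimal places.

n = 4, Σx = 23.4, Σy = 79.1, Σx² = 138.02, Σy² = 1824.33, Σxy = 463.63
nΣxy − ΣxΣy = 1854.52 − 1850.94 = 3.58
nΣx² − (Σx)² = 552.08 − 547.56 = 4.52; nΣy² − (Σy)² = 7297.32 − 6256.81 = 1040.51
r = 3.58 / √(4.52 × 1040.51) = 3.58 / 68.5792 ≈ 0.052

0.052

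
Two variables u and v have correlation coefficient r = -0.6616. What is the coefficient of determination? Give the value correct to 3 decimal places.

0.438

r² = (-0.6616)² = 0.438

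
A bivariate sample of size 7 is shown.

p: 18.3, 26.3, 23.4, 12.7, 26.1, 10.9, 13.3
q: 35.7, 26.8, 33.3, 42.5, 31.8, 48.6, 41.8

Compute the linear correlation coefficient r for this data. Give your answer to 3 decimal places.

-0.957

n = 7, Σp = 131, Σq = 260.5, Σp² = 2712.34, Σq² = 10028.31, Σpq = 4592.78
nΣpq − ΣpΣq = 32149.46 − 34125.5 = -1976.04
nΣp² − (Σp)² = 18986.38 − 17161 = 1825.38; nΣq² − (Σq)² = 70198.17 − 67860.25 = 2337.92
r = -1976.04 / √(1825.38 × 2337.92) = -1976.04 / 2065.8152 ≈ -0.957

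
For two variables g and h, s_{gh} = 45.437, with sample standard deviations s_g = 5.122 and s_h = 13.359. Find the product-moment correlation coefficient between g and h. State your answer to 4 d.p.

0.6640

r = Cov(g,h) / (s_g · s_h) = 45.437 / (5.122 × 13.359)
  = 45.437 / 68.4248 ≈ 0.6640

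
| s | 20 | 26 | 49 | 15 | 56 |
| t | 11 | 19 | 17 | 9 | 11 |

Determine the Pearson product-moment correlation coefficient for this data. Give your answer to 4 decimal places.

0.2330

n = 5, Σs = 166, Σt = 67, Σs² = 6838, Σt² = 973, Σst = 2298
nΣst − ΣsΣt = 11490 − 11122 = 368
nΣs² − (Σs)² = 34190 − 27556 = 6634; nΣt² − (Σt)² = 4865 − 4489 = 376
r = 368 / √(6634 × 376) = 368 / 1579.3619 ≈ 0.2330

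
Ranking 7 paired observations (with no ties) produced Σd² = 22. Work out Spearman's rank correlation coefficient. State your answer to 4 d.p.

0.6071

ρ = 1 − 6Σd² / [n(n²−1)] = 1 − 6×22 / (7×48)
  = 1 − 132/336 = 1 − 0.39286 ≈ 0.6071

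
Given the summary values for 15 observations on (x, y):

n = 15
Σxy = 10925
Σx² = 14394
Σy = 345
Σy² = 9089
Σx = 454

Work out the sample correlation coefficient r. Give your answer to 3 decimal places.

0.556

r = (nΣxy − ΣxΣy) / √[(nΣx² − (Σx)²)(nΣy² − (Σy)²)]
Numerator: 15×10925 − 454×345 = 7245
Denominator: √[(215910 − 206116)(136335 − 119025)] = √[9794 × 17310] = 13020.5276
r = 7245 / 13020.5276 ≈ 0.556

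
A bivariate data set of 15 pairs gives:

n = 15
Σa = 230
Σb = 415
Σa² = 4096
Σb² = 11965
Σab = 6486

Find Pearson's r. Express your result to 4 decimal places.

0.2338

r = (nΣab − ΣaΣb) / √[(nΣa² − (Σa)²)(nΣb² − (Σb)²)]
Numerator: 15×6486 − 230×415 = 1840
Denominator: √[(61440 − 52900)(179475 − 172225)] = √[8540 × 7250] = 7868.6085
r = 1840 / 7868.6085 ≈ 0.2338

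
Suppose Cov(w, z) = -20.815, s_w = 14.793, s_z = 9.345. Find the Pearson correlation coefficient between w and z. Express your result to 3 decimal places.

r = Cov(w,z) / (s_w · s_z) = -20.815 / (14.793 × 9.345)
  = -20.815 / 138.2406 ≈ -0.151

-0.151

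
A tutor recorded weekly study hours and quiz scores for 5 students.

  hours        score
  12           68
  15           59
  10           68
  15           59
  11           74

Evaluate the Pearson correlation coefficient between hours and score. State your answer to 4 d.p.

n = 5, Σx = 63, Σy = 328, Σx² = 815, Σy² = 21686, Σxy = 4080
nΣxy − ΣxΣy = 20400 − 20664 = -264
nΣx² − (Σx)² = 4075 − 3969 = 106; nΣy² − (Σy)² = 108430 − 107584 = 846
r = -264 / √(106 × 846) = -264 / 299.4595 ≈ -0.8816

-0.8816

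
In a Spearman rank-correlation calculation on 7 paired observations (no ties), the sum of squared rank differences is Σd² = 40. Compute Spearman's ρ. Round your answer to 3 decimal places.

ρ = 1 − 6Σd² / [n(n²−1)] = 1 − 6×40 / (7×48)
  = 1 − 240/336 = 1 − 0.7143 ≈ 0.286

0.286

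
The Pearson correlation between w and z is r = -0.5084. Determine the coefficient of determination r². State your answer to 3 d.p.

0.258

r² = (-0.5084)² = 0.258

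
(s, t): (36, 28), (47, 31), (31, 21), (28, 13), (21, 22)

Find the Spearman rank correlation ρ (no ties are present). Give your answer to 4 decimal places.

0.7000

Rank s: 4, 5, 3, 2, 1
Rank t: 4, 5, 2, 1, 3
d = rank(s) − rank(t): 0, 0, 1, 1, -2; Σd² = 6
ρ = 1 − 6Σd² / [n(n²−1)] = 1 − 6×6 / (5×24) = 1 − 36/120 ≈ 0.7000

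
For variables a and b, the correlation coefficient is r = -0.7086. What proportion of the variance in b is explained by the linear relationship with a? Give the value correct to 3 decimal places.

r² = (-0.7086)² = 0.502

0.502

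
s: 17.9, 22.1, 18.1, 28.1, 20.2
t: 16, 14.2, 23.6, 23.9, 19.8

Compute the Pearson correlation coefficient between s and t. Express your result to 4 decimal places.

0.3298

n = 5, Σs = 106.4, Σt = 97.5, Σs² = 2334.08, Σt² = 1977.85, Σst = 2098.93
nΣst − ΣsΣt = 10494.65 − 10374 = 120.65
nΣs² − (Σs)² = 11670.4 − 11320.96 = 349.44; nΣt² − (Σt)² = 9889.25 − 9506.25 = 383
r = 120.65 / √(349.44 × 383) = 120.65 / 365.8354 ≈ 0.3298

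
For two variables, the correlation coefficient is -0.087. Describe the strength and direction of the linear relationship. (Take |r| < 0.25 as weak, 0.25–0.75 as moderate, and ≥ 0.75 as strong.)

weak negative

r = -0.087 < 0 so the relationship is negative.
|r| = 0.087, which falls in the weak range.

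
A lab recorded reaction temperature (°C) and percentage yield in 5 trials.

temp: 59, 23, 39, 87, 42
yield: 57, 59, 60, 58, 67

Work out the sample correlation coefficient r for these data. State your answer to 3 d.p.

n = 5, Σx = 250, Σy = 301, Σx² = 14864, Σy² = 18183, Σxy = 14920
nΣxy − ΣxΣy = 74600 − 75250 = -650
nΣx² − (Σx)² = 74320 − 62500 = 11820; nΣy² − (Σy)² = 90915 − 90601 = 314
r = -650 / √(11820 × 314) = -650 / 1926.5202 ≈ -0.337

-0.337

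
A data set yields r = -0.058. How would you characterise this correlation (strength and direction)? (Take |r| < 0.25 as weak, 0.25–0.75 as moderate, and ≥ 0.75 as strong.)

r = -0.058 < 0 so the relationship is negative.
|r| = 0.058, which falls in the weak range.

weak negative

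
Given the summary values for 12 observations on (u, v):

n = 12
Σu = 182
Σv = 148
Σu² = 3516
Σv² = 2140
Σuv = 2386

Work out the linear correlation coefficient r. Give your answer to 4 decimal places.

0.2898

r = (nΣuv − ΣuΣv) / √[(nΣu² − (Σu)²)(nΣv² − (Σv)²)]
Numerator: 12×2386 − 182×148 = 1696
Denominator: √[(42192 − 33124)(25680 − 21904)] = √[9068 × 3776] = 5851.5612
r = 1696 / 5851.5612 ≈ 0.2898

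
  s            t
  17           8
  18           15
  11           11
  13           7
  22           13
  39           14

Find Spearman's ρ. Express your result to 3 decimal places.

0.657

Rank s: 3, 4, 1, 2, 5, 6
Rank t: 2, 6, 3, 1, 4, 5
d = rank(s) − rank(t): 1, -2, -2, 1, 1, 1; Σd² = 12
ρ = 1 − 6Σd² / [n(n²−1)] = 1 − 6×12 / (6×35) = 1 − 72/210 ≈ 0.657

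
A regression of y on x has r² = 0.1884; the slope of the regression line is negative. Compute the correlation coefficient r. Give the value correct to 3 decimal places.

|r| = √0.1884 = 0.434
The association is negative, so r = −0.434.

-0.434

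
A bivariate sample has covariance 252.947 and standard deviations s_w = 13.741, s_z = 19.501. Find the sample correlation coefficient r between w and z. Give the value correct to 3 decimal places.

r = Cov(w,z) / (s_w · s_z) = 252.947 / (13.741 × 19.501)
  = 252.947 / 267.9632 ≈ 0.944

0.944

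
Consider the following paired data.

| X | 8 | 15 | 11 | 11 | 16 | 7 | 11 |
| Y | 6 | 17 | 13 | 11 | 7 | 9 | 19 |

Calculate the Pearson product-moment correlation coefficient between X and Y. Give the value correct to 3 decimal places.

0.262

n = 7, ΣX = 79, ΣY = 82, ΣX² = 957, ΣY² = 1106, ΣXY = 951
nΣXY − ΣXΣY = 6657 − 6478 = 179
nΣX² − (ΣX)² = 6699 − 6241 = 458; nΣY² − (ΣY)² = 7742 − 6724 = 1018
r = 179 / √(458 × 1018) = 179 / 682.8206 ≈ 0.262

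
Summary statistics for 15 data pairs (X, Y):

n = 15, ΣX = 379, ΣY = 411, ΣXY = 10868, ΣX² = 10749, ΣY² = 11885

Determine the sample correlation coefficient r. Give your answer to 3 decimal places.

0.565

r = (nΣXY − ΣXΣY) / √[(nΣX² − (ΣX)²)(nΣY² − (ΣY)²)]
Numerator: 15×10868 − 379×411 = 7251
Denominator: √[(161235 − 143641)(178275 − 168921)] = √[17594 × 9354] = 12828.6506
r = 7251 / 12828.6506 ≈ 0.565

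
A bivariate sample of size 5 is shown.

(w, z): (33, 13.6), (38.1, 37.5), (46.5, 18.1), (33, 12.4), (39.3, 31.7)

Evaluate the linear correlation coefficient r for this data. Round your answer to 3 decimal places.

n = 5, Σw = 189.9, Σz = 113.3, Σw² = 7336.35, Σz² = 3077.47, Σwz = 4374.21
nΣwz − ΣwΣz = 21871.05 − 21515.67 = 355.38
nΣw² − (Σw)² = 36681.75 − 36062.01 = 619.74; nΣz² − (Σz)² = 15387.35 − 12836.89 = 2550.46
r = 355.38 / √(619.74 × 2550.46) = 355.38 / 1257.2279 ≈ 0.283

0.283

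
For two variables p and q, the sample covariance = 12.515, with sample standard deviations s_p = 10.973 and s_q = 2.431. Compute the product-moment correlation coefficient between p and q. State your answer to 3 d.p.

r = Cov(p,q) / (s_p · s_q) = 12.515 / (10.973 × 2.431)
  = 12.515 / 26.6754 ≈ 0.469

0.469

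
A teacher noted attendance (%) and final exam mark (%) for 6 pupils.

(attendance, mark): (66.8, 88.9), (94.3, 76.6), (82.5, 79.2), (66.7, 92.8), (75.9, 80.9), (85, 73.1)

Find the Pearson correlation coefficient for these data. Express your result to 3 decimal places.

-0.882

n = 6, Σx = 471.2, Σy = 491.5, Σx² = 37595.68, Σy² = 40543.67, Σxy = 38239.47
nΣxy − ΣxΣy = 229436.82 − 231594.8 = -2157.98
nΣx² − (Σx)² = 225574.08 − 222029.44 = 3544.64; nΣy² − (Σy)² = 243262.02 − 241572.25 = 1689.77
r = -2157.98 / √(3544.64 × 1689.77) = -2157.98 / 2447.3713 ≈ -0.882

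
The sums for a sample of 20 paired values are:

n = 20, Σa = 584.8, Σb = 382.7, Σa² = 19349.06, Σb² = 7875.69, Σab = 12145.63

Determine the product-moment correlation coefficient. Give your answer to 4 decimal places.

r = (nΣab − ΣaΣb) / √[(nΣa² − (Σa)²)(nΣb² − (Σb)²)]
Numerator: 20×12145.63 − 584.8×382.7 = 19109.64
Denominator: √[(386981.2 − 341991.04)(157513.8 − 146459.29)] = √[44990.16 × 11054.51] = 22301.2146
r = 19109.64 / 22301.2146 ≈ 0.8569

0.8569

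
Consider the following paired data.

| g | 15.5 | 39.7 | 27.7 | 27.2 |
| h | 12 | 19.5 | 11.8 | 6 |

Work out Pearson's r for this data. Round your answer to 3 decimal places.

n = 4, Σg = 110.1, Σh = 49.3, Σg² = 3323.47, Σh² = 699.49, Σgh = 1450.21
nΣgh − ΣgΣh = 5800.84 − 5427.93 = 372.91
nΣg² − (Σg)² = 13293.88 − 12122.01 = 1171.87; nΣh² − (Σh)² = 2797.96 − 2430.49 = 367.47
r = 372.91 / √(1171.87 × 367.47) = 372.91 / 656.2218 ≈ 0.568

0.568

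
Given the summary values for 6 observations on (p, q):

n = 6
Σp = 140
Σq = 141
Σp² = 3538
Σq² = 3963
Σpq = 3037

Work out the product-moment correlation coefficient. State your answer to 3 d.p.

r = (nΣpq − ΣpΣq) / √[(nΣp² − (Σp)²)(nΣq² − (Σq)²)]
Numerator: 6×3037 − 140×141 = -1518
Denominator: √[(21228 − 19600)(23778 − 19881)] = √[1628 × 3897] = 2518.7926
r = -1518 / 2518.7926 ≈ -0.603

-0.603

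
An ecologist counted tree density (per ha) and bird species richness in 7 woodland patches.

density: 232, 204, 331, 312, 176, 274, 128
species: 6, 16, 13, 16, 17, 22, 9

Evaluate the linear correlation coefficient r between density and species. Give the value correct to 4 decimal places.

0.2919

n = 7, Σx = 1657, Σy = 99, Σx² = 424781, Σy² = 1571, Σxy = 24123
nΣxy − ΣxΣy = 168861 − 164043 = 4818
nΣx² − (Σx)² = 2973467 − 2745649 = 227818; nΣy² − (Σy)² = 10997 − 9801 = 1196
r = 4818 / √(227818 × 1196) = 4818 / 16506.6753 ≈ 0.2919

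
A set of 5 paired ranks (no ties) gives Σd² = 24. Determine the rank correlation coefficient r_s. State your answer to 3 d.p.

ρ = 1 − 6Σd² / [n(n²−1)] = 1 − 6×24 / (5×24)
  = 1 − 144/120 = 1 − 1.2000 ≈ -0.200

-0.200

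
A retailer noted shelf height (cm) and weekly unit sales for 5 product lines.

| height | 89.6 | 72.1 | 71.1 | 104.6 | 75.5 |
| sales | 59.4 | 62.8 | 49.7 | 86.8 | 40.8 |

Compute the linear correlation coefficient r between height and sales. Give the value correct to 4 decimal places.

n = 5, Σx = 412.9, Σy = 299.5, Σx² = 34923.19, Σy² = 19141.17, Σxy = 25543.47
nΣxy − ΣxΣy = 127717.35 − 123663.55 = 4053.8
nΣx² − (Σx)² = 174615.95 − 170486.41 = 4129.54; nΣy² − (Σy)² = 95705.85 − 89700.25 = 6005.6
r = 4053.8 / √(4129.54 × 6005.6) = 4053.8 / 4979.9965 ≈ 0.8140

0.8140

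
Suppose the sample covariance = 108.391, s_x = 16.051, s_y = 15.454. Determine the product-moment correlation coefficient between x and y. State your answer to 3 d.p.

r = Cov(x,y) / (s_x · s_y) = 108.391 / (16.051 × 15.454)
  = 108.391 / 248.0522 ≈ 0.437

0.437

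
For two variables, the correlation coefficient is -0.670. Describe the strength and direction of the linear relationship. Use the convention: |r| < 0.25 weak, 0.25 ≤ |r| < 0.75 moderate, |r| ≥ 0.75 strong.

moderate negative

r = -0.670 < 0 so the relationship is negative.
|r| = 0.670, which falls in the moderate range.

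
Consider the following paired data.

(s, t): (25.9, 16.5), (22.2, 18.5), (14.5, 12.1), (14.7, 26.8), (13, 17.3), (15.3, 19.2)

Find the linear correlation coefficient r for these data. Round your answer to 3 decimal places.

-0.136

n = 6, Σs = 105.6, Σt = 110.4, Σs² = 1993.08, Σt² = 2147.08, Σst = 1926.12
nΣst − ΣsΣt = 11556.72 − 11658.24 = -101.52
nΣs² − (Σs)² = 11958.48 − 11151.36 = 807.12; nΣt² − (Σt)² = 12882.48 − 12188.16 = 694.32
r = -101.52 / √(807.12 × 694.32) = -101.52 / 748.5984 ≈ -0.136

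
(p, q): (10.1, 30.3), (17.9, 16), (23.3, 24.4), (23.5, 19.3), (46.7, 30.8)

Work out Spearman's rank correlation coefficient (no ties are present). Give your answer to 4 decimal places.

Rank p: 1, 2, 3, 4, 5
Rank q: 4, 1, 3, 2, 5
d = rank(p) − rank(q): -3, 1, 0, 2, 0; Σd² = 14
ρ = 1 − 6Σd² / [n(n²−1)] = 1 − 6×14 / (5×24) = 1 − 84/120 ≈ 0.3000

0.3000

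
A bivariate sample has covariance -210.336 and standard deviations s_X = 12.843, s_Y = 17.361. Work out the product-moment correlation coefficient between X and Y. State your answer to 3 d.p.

-0.943

r = Cov(X,Y) / (s_X · s_Y) = -210.336 / (12.843 × 17.361)
  = -210.336 / 222.9673 ≈ -0.943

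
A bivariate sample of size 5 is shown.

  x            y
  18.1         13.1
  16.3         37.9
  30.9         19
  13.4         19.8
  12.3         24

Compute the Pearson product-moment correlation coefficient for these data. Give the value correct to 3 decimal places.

n = 5, Σx = 91, Σy = 113.8, Σx² = 1878.96, Σy² = 2937.06, Σxy = 2002.5
nΣxy − ΣxΣy = 10012.5 − 10355.8 = -343.3
nΣx² − (Σx)² = 9394.8 − 8281 = 1113.8; nΣy² − (Σy)² = 14685.3 − 12950.44 = 1734.86
r = -343.3 / √(1113.8 × 1734.86) = -343.3 / 1390.0673 ≈ -0.247

-0.247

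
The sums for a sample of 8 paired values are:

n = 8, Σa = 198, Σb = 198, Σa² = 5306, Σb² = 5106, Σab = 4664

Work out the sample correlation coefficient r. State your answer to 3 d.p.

r = (nΣab − ΣaΣb) / √[(nΣa² − (Σa)²)(nΣb² − (Σb)²)]
Numerator: 8×4664 − 198×198 = -1892
Denominator: √[(42448 − 39204)(40848 − 39204)] = √[3244 × 1644] = 2309.3584
r = -1892 / 2309.3584 ≈ -0.819

-0.819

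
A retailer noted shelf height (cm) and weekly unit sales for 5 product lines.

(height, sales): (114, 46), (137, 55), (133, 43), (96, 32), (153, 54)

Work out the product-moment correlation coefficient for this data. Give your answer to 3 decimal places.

n = 5, Σx = 633, Σy = 230, Σx² = 82079, Σy² = 10930, Σxy = 29832
nΣxy − ΣxΣy = 149160 − 145590 = 3570
nΣx² − (Σx)² = 410395 − 400689 = 9706; nΣy² − (Σy)² = 54650 − 52900 = 1750
r = 3570 / √(9706 × 1750) = 3570 / 4121.3469 ≈ 0.866

0.866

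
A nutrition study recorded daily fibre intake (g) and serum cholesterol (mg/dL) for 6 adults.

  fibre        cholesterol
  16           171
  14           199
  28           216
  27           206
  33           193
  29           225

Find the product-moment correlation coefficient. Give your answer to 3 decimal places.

n = 6, Σx = 147, Σy = 1210, Σx² = 3895, Σy² = 245808, Σxy = 30026
nΣxy − ΣxΣy = 180156 − 177870 = 2286
nΣx² − (Σx)² = 23370 − 21609 = 1761; nΣy² − (Σy)² = 1474848 − 1464100 = 10748
r = 2286 / √(1761 × 10748) = 2286 / 4350.5434 ≈ 0.525

0.525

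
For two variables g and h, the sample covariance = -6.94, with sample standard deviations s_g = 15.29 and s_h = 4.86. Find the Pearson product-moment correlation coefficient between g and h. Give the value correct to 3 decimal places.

-0.093

r = Cov(g,h) / (s_g · s_h) = -6.94 / (15.29 × 4.86)
  = -6.94 / 74.3094 ≈ -0.093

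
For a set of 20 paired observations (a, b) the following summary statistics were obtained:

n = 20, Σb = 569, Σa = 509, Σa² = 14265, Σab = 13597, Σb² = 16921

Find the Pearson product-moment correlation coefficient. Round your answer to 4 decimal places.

r = (nΣab − ΣaΣb) / √[(nΣa² − (Σa)²)(nΣb² − (Σb)²)]
Numerator: 20×13597 − 509×569 = -17681
Denominator: √[(285300 − 259081)(338420 − 323761)] = √[26219 × 14659] = 19604.7015
r = -17681 / 19604.7015 ≈ -0.9019

-0.9019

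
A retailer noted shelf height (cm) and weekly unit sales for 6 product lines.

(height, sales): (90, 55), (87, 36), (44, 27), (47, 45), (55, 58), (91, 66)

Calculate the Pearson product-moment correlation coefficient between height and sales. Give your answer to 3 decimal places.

0.471

n = 6, Σx = 414, Σy = 287, Σx² = 31120, Σy² = 14795, Σxy = 20581
nΣxy − ΣxΣy = 123486 − 118818 = 4668
nΣx² − (Σx)² = 186720 − 171396 = 15324; nΣy² − (Σy)² = 88770 − 82369 = 6401
r = 4668 / √(15324 × 6401) = 4668 / 9903.9853 ≈ 0.471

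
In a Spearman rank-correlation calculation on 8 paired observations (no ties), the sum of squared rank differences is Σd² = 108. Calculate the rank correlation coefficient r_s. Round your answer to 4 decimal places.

-0.2857

ρ = 1 − 6Σd² / [n(n²−1)] = 1 − 6×108 / (8×63)
  = 1 − 648/504 = 1 − 1.28571 ≈ -0.2857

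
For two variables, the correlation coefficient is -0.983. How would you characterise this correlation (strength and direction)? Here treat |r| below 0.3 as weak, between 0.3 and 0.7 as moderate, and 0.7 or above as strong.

r = -0.983 < 0 so the relationship is negative.
|r| = 0.983, which falls in the strong range.

strong negative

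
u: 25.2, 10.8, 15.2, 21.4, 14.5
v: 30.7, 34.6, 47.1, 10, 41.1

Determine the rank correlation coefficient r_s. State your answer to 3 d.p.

-0.500

Rank u: 5, 1, 3, 4, 2
Rank v: 2, 3, 5, 1, 4
d = rank(u) − rank(v): 3, -2, -2, 3, -2; Σd² = 30
ρ = 1 − 6Σd² / [n(n²−1)] = 1 − 6×30 / (5×24) = 1 − 180/120 ≈ -0.500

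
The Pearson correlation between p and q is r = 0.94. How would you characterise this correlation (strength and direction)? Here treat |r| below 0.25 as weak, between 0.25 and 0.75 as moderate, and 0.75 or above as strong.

r = 0.94 > 0 so the relationship is positive.
|r| = 0.94, which falls in the strong range.

strong positive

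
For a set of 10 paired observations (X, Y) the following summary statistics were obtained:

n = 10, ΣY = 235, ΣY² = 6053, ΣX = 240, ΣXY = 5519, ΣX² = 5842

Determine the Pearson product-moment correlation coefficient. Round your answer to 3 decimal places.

r = (nΣXY − ΣXΣY) / √[(nΣX² − (ΣX)²)(nΣY² − (ΣY)²)]
Numerator: 10×5519 − 240×235 = -1210
Denominator: √[(58420 − 57600)(60530 − 55225)] = √[820 × 5305] = 2085.6893
r = -1210 / 2085.6893 ≈ -0.580

-0.580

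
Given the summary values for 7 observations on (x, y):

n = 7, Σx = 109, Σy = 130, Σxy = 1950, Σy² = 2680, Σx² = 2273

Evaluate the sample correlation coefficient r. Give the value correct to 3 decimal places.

r = (nΣxy − ΣxΣy) / √[(nΣx² − (Σx)²)(nΣy² − (Σy)²)]
Numerator: 7×1950 − 109×130 = -520
Denominator: √[(15911 − 11881)(18760 − 16900)] = √[4030 × 1860] = 2737.8459
r = -520 / 2737.8459 ≈ -0.190

-0.190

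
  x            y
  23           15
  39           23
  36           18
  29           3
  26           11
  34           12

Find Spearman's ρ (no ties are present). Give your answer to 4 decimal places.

0.6000

Rank x: 1, 6, 5, 3, 2, 4
Rank y: 4, 6, 5, 1, 2, 3
d = rank(x) − rank(y): -3, 0, 0, 2, 0, 1; Σd² = 14
ρ = 1 − 6Σd² / [n(n²−1)] = 1 − 6×14 / (6×35) = 1 − 84/210 ≈ 0.6000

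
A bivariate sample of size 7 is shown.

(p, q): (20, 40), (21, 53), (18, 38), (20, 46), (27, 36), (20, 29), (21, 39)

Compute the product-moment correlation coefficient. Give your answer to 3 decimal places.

n = 7, Σp = 147, Σq = 281, Σp² = 3135, Σq² = 11627, Σpq = 5888
nΣpq − ΣpΣq = 41216 − 41307 = -91
nΣp² − (Σp)² = 21945 − 21609 = 336; nΣq² − (Σq)² = 81389 − 78961 = 2428
r = -91 / √(336 × 2428) = -91 / 903.2209 ≈ -0.101

-0.101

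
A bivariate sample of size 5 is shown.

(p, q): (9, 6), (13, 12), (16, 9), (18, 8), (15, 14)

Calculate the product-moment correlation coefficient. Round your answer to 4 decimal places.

0.2792

n = 5, Σp = 71, Σq = 49, Σp² = 1055, Σq² = 521, Σpq = 708
nΣpq − ΣpΣq = 3540 − 3479 = 61
nΣp² − (Σp)² = 5275 − 5041 = 234; nΣq² − (Σq)² = 2605 − 2401 = 204
r = 61 / √(234 × 204) = 61 / 218.4857 ≈ 0.2792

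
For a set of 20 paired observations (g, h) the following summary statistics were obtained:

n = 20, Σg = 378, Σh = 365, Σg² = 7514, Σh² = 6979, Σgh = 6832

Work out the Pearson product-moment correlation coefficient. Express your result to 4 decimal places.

r = (nΣgh − ΣgΣh) / √[(nΣg² − (Σg)²)(nΣh² − (Σh)²)]
Numerator: 20×6832 − 378×365 = -1330
Denominator: √[(150280 − 142884)(139580 − 133225)] = √[7396 × 6355] = 6855.7698
r = -1330 / 6855.7698 ≈ -0.1940

-0.1940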